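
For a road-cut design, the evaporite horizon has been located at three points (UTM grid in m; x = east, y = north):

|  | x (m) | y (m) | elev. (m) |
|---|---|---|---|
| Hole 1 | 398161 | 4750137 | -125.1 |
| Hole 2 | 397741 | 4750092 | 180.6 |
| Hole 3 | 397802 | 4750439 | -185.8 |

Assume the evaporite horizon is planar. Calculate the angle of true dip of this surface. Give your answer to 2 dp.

48.60°

Let the plane be z = a·x + b·y + c.
Hole 2−Hole 1: −420a − 45b = 305.7;  Hole 3−Hole 1: −359a + 302b = −60.7.
Solving gives a = −0.62652, b = −0.94577.
Gradient magnitude |∇z| = √(a² + b²) = √(0.39253 + 0.89448) = 1.13447.
True dip = arctan(1.13447) = 48.60°, dipping toward NNE (azimuth ≈ 034°).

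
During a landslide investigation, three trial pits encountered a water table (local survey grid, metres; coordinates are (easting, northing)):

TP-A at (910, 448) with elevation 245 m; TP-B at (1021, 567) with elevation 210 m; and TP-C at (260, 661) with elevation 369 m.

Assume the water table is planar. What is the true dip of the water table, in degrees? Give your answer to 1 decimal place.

Two edge vectors: TP-A→TP-B = (111, 119, -35), TP-A→TP-C = (-650, 213, 124).
Normal n = (TP-A→TP-B) × (TP-A→TP-C) = (22211, 8986, 100993).
So ∂z/∂E = −n_x/n_z = −0.21993 and ∂z/∂N = −n_y/n_z = −0.08898.
Gradient magnitude |∇z| = √(a² + b²) = √(0.04837 + 0.00792) = 0.23724.
True dip = arctan(0.23724) = 13.3°, dipping toward ENE (azimuth ≈ 068°).

13.3°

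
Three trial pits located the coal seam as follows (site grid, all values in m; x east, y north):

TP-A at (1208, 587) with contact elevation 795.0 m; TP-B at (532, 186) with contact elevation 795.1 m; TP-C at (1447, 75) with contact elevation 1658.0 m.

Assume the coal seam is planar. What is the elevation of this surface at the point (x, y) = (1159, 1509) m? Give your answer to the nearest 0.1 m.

-460.5 m

Two edge vectors: TP-A→TP-B = (-676, -401, 0.1), TP-A→TP-C = (239, -512, 863).
Normal n = (TP-A→TP-B) × (TP-A→TP-C) = (-346011.8, 583411.9, 441951).
So ∂z/∂x = −n_x/n_z = 0.782919 and ∂z/∂y = −n_y/n_z = −1.320083.
Intercept c from TP-A: 795 − 945.77 + 774.89 = 624.12.
At (1159, 1509): z = 907.4 − 1992.0 + 624.12 = -460.5 m.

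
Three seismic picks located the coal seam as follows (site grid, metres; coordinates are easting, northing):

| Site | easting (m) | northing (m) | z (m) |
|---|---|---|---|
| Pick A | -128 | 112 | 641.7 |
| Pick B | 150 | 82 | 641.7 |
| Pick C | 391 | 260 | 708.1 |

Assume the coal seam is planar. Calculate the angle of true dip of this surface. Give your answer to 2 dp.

18.13°

Two edge vectors: Pick A→Pick B = (278, -30, 0), Pick A→Pick C = (519, 148, 66.4).
Normal n = (Pick A→Pick B) × (Pick A→Pick C) = (-1992, -18459.2, 56714).
So ∂z/∂easting = −n_x/n_z = 0.03512 and ∂z/∂northing = −n_y/n_z = 0.32548.
Gradient magnitude |∇z| = √(a² + b²) = √(0.00123 + 0.10594) = 0.32737.
True dip = arctan(0.32737) = 18.13°, dipping toward S (azimuth ≈ 186°).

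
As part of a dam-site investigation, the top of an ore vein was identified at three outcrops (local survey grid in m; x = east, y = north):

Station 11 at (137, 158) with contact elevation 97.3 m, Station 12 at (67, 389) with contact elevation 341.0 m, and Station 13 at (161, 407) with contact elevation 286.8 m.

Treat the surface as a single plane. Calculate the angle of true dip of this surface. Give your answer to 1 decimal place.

Let the plane be z = a·x + b·y + c.
Station 12−Station 11: −70a + 231b = 243.7;  Station 13−Station 11: 24a + 249b = 189.5.
Solving gives a = −0.73591, b = 0.83198.
Gradient magnitude |∇z| = √(a² + b²) = √(0.54156 + 0.69218) = 1.11074.
True dip = arctan(1.11074) = 48.0°, dipping toward SE (azimuth ≈ 139°).

48.0°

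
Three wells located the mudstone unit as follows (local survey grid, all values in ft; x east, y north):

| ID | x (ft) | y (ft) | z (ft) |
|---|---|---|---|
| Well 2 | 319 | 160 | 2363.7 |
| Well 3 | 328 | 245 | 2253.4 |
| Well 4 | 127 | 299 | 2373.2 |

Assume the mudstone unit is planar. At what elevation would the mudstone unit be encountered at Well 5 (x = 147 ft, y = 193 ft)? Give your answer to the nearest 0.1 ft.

2482.1 ft

Let the plane be z = a·x + b·y + c.
Well 3−Well 2: 9a + 85b = −110.3;  Well 4−Well 2: −192a + 139b = 9.5.
Solving gives a = −0.91851, b = −1.20039.
Then c = 2363.7 − a·319 − b·160 = 2848.77.
At (147, 193): z = −135.0 − 231.7 + 2848.77 = 2482.1 ft.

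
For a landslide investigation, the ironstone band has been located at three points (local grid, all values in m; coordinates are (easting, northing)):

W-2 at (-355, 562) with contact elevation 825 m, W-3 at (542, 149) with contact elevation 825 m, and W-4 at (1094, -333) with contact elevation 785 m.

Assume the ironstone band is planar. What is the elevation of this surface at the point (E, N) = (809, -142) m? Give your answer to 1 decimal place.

Let the plane be z = a·E + b·N + c.
W-3−W-2: 897a − 413b = 0;  W-4−W-2: 1449a − 895b = −40.
Solving gives a = 0.080831, b = 0.175557.
Then c = 825 − a·-355 − b·562 = 755.03.
At (809, -142): z = 65.4 − 24.9 + 755.03 = 795.5 m.

795.5 m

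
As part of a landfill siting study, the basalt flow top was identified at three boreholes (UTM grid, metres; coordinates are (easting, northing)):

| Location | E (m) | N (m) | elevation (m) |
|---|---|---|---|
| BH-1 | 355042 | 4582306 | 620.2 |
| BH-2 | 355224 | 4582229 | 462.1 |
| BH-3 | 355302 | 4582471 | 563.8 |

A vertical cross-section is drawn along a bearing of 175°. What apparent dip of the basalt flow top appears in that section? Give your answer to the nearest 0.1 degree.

33.7°

Two edge vectors: BH-1→BH-2 = (182, -77, -158.1), BH-1→BH-3 = (260, 165, -56.4).
Normal n = (BH-1→BH-2) × (BH-1→BH-3) = (30429.3, -30841.2, 50050).
So ∂z/∂E = −n_x/n_z = −0.60798 and ∂z/∂N = −n_y/n_z = 0.61621.
Unit vector along 175° is (sin 175°, cos 175°) = (0.0872, -0.9962).
Slope in that direction = a·(0.0872) + b·(-0.9962) = −0.66685.
Apparent dip = arctan|0.66685| = 33.7° (true dip is 40.9°, so apparent ≤ true as expected).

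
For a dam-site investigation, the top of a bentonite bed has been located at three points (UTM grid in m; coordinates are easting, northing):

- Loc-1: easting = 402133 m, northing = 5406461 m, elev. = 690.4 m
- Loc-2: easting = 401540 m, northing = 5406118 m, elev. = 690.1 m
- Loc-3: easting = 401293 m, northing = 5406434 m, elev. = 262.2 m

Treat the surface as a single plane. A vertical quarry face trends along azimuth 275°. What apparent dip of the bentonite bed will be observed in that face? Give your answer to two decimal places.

31.75°

Let the plane be z = a·easting + b·northing + c.
Loc-2−Loc-1: −593a − 343b = −0.3;  Loc-3−Loc-1: −840a − 27b = −428.2.
Solving gives a = 0.53973, b = −0.93224.
Unit vector along 275° is (sin 275°, cos 275°) = (-0.9962, 0.0872).
Slope in that direction = a·(-0.9962) + b·(0.0872) = −0.61892.
Apparent dip = arctan|0.61892| = 31.75° (true dip is 47.1°, so apparent ≤ true as expected).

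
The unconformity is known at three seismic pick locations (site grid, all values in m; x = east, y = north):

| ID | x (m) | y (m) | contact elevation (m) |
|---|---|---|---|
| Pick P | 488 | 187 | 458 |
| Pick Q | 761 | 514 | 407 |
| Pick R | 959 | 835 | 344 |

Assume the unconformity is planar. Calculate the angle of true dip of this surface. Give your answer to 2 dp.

Two edge vectors: Pick P→Pick Q = (273, 327, -51), Pick P→Pick R = (471, 648, -114).
Normal n = (Pick P→Pick Q) × (Pick P→Pick R) = (-4230, 7101, 22887).
So ∂z/∂x = −n_x/n_z = 0.18482 and ∂z/∂y = −n_y/n_z = −0.31026.
Gradient magnitude |∇z| = √(a² + b²) = √(0.03416 + 0.09626) = 0.36114.
True dip = arctan(0.36114) = 19.86°, dipping toward NNW (azimuth ≈ 329°).

19.86°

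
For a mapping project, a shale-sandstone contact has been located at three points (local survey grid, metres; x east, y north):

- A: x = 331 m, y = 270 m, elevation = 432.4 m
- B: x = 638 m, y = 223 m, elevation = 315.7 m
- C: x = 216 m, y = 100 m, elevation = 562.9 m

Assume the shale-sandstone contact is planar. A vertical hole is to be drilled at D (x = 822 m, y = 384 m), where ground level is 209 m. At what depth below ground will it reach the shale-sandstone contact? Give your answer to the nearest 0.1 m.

50.8 m

Two edge vectors: A→B = (307, -47, -116.7), A→C = (-115, -170, 130.5).
Normal n = (A→B) × (A→C) = (-25972.5, -26643, -57595).
So ∂z/∂x = −n_x/n_z = −0.45095 and ∂z/∂y = −n_y/n_z = −0.46259.
Intercept c from A: 432.4 + 149.26 + 124.90 = 706.56.
At (822, 384): z_contact = −370.68 − 177.64 + 706.56 = 158.25 m.
Depth below ground = 209 − 158.25 = 50.8 m.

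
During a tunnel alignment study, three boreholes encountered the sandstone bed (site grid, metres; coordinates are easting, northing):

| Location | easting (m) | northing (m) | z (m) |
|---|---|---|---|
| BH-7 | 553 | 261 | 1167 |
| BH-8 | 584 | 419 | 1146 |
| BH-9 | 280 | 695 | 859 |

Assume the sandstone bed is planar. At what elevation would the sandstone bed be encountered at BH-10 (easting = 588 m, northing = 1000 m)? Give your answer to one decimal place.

Two edge vectors: BH-7→BH-8 = (31, 158, -21), BH-7→BH-9 = (-273, 434, -308).
Normal n = (BH-7→BH-8) × (BH-7→BH-9) = (-39550, 15281, 56588).
So ∂z/∂easting = −n_x/n_z = 0.698911 and ∂z/∂northing = −n_y/n_z = −0.270040.
Intercept c from BH-7: 1167 − 386.50 + 70.48 = 850.98.
At (588, 1000): z = 411.0 − 270.0 + 850.98 = 991.9 m.

991.9 m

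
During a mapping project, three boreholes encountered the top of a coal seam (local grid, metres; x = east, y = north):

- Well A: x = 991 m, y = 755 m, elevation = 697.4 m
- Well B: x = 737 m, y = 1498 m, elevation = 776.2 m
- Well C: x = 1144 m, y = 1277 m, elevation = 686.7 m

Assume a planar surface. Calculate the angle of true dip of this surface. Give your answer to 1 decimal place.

11.5°

Let the plane be z = a·x + b·y + c.
Well B−Well A: −254a + 743b = 78.8;  Well C−Well A: 153a + 522b = −10.7.
Solving gives a = −0.19931, b = 0.03792.
Gradient magnitude |∇z| = √(a² + b²) = √(0.03972 + 0.00144) = 0.20289.
True dip = arctan(0.20289) = 11.5°, dipping toward E (azimuth ≈ 101°).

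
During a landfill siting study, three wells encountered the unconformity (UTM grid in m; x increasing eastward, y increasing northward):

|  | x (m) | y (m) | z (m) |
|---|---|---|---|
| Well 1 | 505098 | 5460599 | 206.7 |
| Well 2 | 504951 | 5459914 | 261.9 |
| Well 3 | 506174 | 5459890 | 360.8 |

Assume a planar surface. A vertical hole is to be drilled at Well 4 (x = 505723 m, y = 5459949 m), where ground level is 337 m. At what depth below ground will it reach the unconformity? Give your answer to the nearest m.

Two edge vectors: Well 1→Well 2 = (-147, -685, 55.2), Well 1→Well 3 = (1076, -709, 154.1).
Normal n = (Well 1→Well 2) × (Well 1→Well 3) = (-66421.7, 82047.9, 841283).
So ∂z/∂x = −n_x/n_z = 0.07895286 and ∂z/∂y = −n_y/n_z = −0.09752711.
Intercept c from Well 1: 206.7 − 39878.93 + 532556.44 = 492884.21.
At (505723, 5459949): z_contact = 39928.3 − 532493.0 + 492884.21 = 319.4 m.
Depth below ground = 337 − 319.4 = 18 m.

18 m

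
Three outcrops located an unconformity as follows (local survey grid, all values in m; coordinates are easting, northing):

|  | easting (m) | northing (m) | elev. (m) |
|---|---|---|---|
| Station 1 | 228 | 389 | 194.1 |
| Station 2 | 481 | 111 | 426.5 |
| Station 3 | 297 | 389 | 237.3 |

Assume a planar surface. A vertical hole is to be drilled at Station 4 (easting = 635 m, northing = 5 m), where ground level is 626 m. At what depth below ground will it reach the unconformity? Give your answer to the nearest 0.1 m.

Two edge vectors: Station 1→Station 2 = (253, -278, 232.4), Station 1→Station 3 = (69, 0, 43.2).
Normal n = (Station 1→Station 2) × (Station 1→Station 3) = (-12009.6, 5106, 19182).
So ∂z/∂easting = −n_x/n_z = 0.62609 and ∂z/∂northing = −n_y/n_z = −0.26619.
Intercept c from Station 1: 194.1 − 142.75 + 103.55 = 154.90.
At (635, 5): z_contact = 397.57 − 1.33 + 154.90 = 551.13 m.
Depth below ground = 626 − 551.13 = 74.9 m.

74.9 m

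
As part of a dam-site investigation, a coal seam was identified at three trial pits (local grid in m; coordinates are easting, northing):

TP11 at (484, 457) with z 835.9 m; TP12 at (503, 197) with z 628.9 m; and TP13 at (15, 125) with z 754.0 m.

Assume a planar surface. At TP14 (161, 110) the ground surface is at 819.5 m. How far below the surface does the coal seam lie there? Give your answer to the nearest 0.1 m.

Two edge vectors: TP11→TP12 = (19, -260, -207), TP11→TP13 = (-469, -332, -81.9).
Normal n = (TP11→TP12) × (TP11→TP13) = (-47430, 98639.1, -128248).
So ∂z/∂easting = −n_x/n_z = −0.36983 and ∂z/∂northing = −n_y/n_z = 0.76913.
Intercept c from TP11: 835.9 + 179.00 − 351.49 = 663.41.
At (161, 110): z_contact = −59.54 + 84.60 + 663.41 = 688.47 m.
Depth below ground = 819.5 − 688.47 = 131.0 m.

131.0 m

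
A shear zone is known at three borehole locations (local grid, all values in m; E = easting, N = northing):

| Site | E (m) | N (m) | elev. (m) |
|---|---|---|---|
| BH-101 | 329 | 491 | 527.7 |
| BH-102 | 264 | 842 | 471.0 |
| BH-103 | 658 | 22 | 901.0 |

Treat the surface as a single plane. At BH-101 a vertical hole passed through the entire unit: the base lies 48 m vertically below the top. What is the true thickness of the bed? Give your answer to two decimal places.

30.27 m

Let the plane be z = a·E + b·N + c.
BH-102−BH-101: −65a + 351b = −56.7;  BH-103−BH-101: 329a − 469b = 373.3.
Solving gives a = 1.22875, b = 0.06601.
|∇z| = √(a²+b²) = 1.23052, so dip δ = arctan(1.23052) = 50.90°.
True thickness = vertical thickness × cos δ = 48 × cos 50.90° = 30.27 m.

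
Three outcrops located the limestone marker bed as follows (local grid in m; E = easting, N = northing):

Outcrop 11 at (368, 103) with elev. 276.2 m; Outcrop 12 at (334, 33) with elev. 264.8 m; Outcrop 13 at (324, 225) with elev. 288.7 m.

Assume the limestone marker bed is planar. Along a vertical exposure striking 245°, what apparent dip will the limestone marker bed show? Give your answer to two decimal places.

6.78°

Let the plane be z = a·E + b·N + c.
Outcrop 12−Outcrop 11: −34a − 70b = −11.4;  Outcrop 13−Outcrop 11: −44a + 122b = 12.5.
Solving gives a = 0.07136, b = 0.12820.
Unit vector along 245° is (sin 245°, cos 245°) = (-0.9063, -0.4226).
Slope in that direction = a·(-0.9063) + b·(-0.4226) = −0.11885.
Apparent dip = arctan|0.11885| = 6.78° (true dip is 8.3°, so apparent ≤ true as expected).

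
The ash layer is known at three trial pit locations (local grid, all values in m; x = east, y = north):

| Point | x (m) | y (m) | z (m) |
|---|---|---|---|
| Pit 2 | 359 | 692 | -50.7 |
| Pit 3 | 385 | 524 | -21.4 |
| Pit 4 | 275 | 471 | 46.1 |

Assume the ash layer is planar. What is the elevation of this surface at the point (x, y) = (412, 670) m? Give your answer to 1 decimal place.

-71.3 m

Two edge vectors: Pit 2→Pit 3 = (26, -168, 29.3), Pit 2→Pit 4 = (-84, -221, 96.8).
Normal n = (Pit 2→Pit 3) × (Pit 2→Pit 4) = (-9787.1, -4978, -19858).
So ∂z/∂x = −n_x/n_z = −0.49285 and ∂z/∂y = −n_y/n_z = −0.25068.
Intercept c from Pit 2: -50.7 + 176.93 + 173.47 = 299.71.
At (412, 670): z = −203.1 − 168.0 + 299.71 = -71.3 m.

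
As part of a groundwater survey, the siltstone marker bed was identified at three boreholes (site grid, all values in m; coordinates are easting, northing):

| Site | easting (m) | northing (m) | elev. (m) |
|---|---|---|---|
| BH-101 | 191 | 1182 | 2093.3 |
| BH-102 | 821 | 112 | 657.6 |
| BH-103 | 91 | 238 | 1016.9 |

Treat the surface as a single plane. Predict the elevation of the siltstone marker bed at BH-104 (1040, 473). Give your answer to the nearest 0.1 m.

Two edge vectors: BH-101→BH-102 = (630, -1070, -1435.7), BH-101→BH-103 = (-100, -944, -1076.4).
Normal n = (BH-101→BH-102) × (BH-101→BH-103) = (-203552.8, 821702, -701720).
So ∂z/∂easting = −n_x/n_z = −0.290077 and ∂z/∂northing = −n_y/n_z = 1.170983.
Intercept c from BH-101: 2093.3 + 55.40 − 1384.10 = 764.60.
At (1040, 473): z = −301.7 + 553.9 + 764.60 = 1016.8 m.

1016.8 m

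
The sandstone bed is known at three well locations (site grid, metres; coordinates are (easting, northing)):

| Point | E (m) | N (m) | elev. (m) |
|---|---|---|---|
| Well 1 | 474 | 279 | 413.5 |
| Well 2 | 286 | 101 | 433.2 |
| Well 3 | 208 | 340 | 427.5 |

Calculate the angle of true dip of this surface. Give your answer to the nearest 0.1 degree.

Let the plane be z = a·E + b·N + c.
Well 2−Well 1: −188a − 178b = 19.7;  Well 3−Well 1: −266a + 61b = 14.
Solving gives a = −0.06280, b = −0.04435.
Gradient magnitude |∇z| = √(a² + b²) = √(0.00394 + 0.00197) = 0.07688.
True dip = arctan(0.07688) = 4.4°, dipping toward NE (azimuth ≈ 055°).

4.4°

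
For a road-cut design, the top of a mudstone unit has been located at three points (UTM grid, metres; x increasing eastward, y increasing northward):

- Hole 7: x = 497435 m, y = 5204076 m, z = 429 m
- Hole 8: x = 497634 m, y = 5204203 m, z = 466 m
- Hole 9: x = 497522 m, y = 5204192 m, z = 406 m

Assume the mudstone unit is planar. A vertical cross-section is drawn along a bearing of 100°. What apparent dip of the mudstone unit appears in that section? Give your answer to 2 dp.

Two edge vectors: Hole 7→Hole 8 = (199, 127, 37), Hole 7→Hole 9 = (87, 116, -23).
Normal n = (Hole 7→Hole 8) × (Hole 7→Hole 9) = (-7213, 7796, 12035).
So ∂z/∂x = −n_x/n_z = 0.59934 and ∂z/∂y = −n_y/n_z = −0.64778.
Unit vector along 100° is (sin 100°, cos 100°) = (0.9848, -0.1736).
Slope in that direction = a·(0.9848) + b·(-0.1736) = 0.70272.
Apparent dip = arctan|0.70272| = 35.10° (true dip is 41.4°, so apparent ≤ true as expected).

35.10°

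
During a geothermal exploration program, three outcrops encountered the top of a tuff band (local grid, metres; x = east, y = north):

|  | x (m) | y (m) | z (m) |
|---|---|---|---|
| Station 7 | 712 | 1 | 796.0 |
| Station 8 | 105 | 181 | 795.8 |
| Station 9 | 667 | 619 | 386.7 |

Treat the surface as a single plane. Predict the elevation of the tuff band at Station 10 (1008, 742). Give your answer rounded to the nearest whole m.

Let the plane be z = a·x + b·y + c.
Station 8−Station 7: −607a + 180b = −0.2;  Station 9−Station 7: −45a + 618b = −409.3.
Solving gives a = −0.20040, b = −0.67689.
Then c = 796 − a·712 − b·1 = 939.36.
At (1008, 742): z = −202.0 − 502.3 + 939.36 = 235.1 m.

235 m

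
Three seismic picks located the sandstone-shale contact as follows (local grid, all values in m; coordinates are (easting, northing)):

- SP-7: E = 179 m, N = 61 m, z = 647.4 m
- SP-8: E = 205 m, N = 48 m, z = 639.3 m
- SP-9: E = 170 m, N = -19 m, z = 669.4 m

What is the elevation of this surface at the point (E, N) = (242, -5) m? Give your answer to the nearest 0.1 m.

635.6 m

Let the plane be z = a·E + b·N + c.
SP-8−SP-7: 26a − 13b = −8.1;  SP-9−SP-7: −9a − 80b = 22.
Solving gives a = −0.42513, b = −0.22717.
Then c = 647.4 − a·179 − b·61 = 737.35.
At (242, -5): z = −102.9 + 1.1 + 737.35 = 635.6 m.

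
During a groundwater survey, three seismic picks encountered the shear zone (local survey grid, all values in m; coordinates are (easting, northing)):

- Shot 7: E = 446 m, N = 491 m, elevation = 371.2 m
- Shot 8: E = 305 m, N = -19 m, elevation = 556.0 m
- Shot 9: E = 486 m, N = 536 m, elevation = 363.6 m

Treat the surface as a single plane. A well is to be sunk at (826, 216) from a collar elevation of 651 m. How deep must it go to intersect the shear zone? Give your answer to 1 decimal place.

36.1 m

Two edge vectors: Shot 7→Shot 8 = (-141, -510, 184.8), Shot 7→Shot 9 = (40, 45, -7.6).
Normal n = (Shot 7→Shot 8) × (Shot 7→Shot 9) = (-4440, 6320.4, 14055).
So ∂z/∂E = −n_x/n_z = 0.31590 and ∂z/∂N = −n_y/n_z = −0.44969.
Intercept c from Shot 7: 371.2 − 140.89 + 220.80 = 451.11.
At (826, 216): z_contact = 260.93 − 97.13 + 451.11 = 614.91 m.
Depth below ground = 651 − 614.91 = 36.1 m.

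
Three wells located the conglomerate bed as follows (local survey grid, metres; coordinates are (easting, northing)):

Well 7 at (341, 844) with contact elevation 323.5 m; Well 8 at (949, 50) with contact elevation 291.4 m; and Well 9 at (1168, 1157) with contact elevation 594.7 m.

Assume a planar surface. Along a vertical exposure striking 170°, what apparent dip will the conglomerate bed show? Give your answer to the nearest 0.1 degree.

Two edge vectors: Well 7→Well 8 = (608, -794, -32.1), Well 7→Well 9 = (827, 313, 271.2).
Normal n = (Well 7→Well 8) × (Well 7→Well 9) = (-205285.5, -191436.3, 846942).
So ∂z/∂E = −n_x/n_z = 0.24238 and ∂z/∂N = −n_y/n_z = 0.22603.
Unit vector along 170° is (sin 170°, cos 170°) = (0.1736, -0.9848).
Slope in that direction = a·(0.1736) + b·(-0.9848) = −0.18051.
Apparent dip = arctan|0.18051| = 10.2° (true dip is 18.3°, so apparent ≤ true as expected).

10.2°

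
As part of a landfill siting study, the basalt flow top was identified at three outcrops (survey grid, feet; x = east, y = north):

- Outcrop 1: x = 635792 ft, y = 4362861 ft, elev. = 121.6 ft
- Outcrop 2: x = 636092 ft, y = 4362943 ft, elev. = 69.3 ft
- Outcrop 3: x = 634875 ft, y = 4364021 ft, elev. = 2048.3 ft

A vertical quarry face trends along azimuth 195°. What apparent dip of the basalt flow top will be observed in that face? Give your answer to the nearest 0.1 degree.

47.1°

Let the plane be z = a·x + b·y + c.
Outcrop 2−Outcrop 1: 300a + 82b = −52.3;  Outcrop 3−Outcrop 1: −917a + 1160b = 1926.7.
Solving gives a = −0.51668, b = 1.25250.
Unit vector along 195° is (sin 195°, cos 195°) = (-0.2588, -0.9659).
Slope in that direction = a·(-0.2588) + b·(-0.9659) = −1.07610.
Apparent dip = arctan|1.07610| = 47.1° (true dip is 53.6°, so apparent ≤ true as expected).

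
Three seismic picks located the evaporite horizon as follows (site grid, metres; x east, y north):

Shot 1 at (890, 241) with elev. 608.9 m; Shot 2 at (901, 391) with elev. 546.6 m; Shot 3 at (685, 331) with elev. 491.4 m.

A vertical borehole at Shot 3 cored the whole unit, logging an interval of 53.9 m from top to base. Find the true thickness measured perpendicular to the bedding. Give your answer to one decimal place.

Two edge vectors: Shot 1→Shot 2 = (11, 150, -62.3), Shot 1→Shot 3 = (-205, 90, -117.5).
Normal n = (Shot 1→Shot 2) × (Shot 1→Shot 3) = (-12018, 14064, 31740).
So ∂z/∂x = −n_x/n_z = 0.37864 and ∂z/∂y = −n_y/n_z = −0.44310.
|∇z| = √(a²+b²) = 0.58284, so dip δ = arctan(0.58284) = 30.24°.
True thickness = vertical thickness × cos δ = 53.9 × cos 30.24° = 46.6 m.

46.6 m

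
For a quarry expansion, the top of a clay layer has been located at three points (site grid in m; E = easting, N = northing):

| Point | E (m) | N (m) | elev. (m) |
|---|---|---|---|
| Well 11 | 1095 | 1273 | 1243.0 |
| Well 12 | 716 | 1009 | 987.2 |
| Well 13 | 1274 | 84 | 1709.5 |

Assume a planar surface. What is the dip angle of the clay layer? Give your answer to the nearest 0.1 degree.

Let the plane be z = a·E + b·N + c.
Well 12−Well 11: −379a − 264b = −255.8;  Well 13−Well 11: 179a − 1189b = 466.5.
Solving gives a = 0.85823, b = −0.26314.
Gradient magnitude |∇z| = √(a² + b²) = √(0.73656 + 0.06924) = 0.89767.
True dip = arctan(0.89767) = 41.9°, dipping toward WNW (azimuth ≈ 287°).

41.9°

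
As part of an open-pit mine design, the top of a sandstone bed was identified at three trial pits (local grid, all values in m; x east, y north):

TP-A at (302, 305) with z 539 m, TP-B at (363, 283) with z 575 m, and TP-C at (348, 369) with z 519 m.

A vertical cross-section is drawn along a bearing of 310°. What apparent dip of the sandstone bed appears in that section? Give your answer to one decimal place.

33.7°

Two edge vectors: TP-A→TP-B = (61, -22, 36), TP-A→TP-C = (46, 64, -20).
Normal n = (TP-A→TP-B) × (TP-A→TP-C) = (-1864, 2876, 4916).
So ∂z/∂x = −n_x/n_z = 0.37917 and ∂z/∂y = −n_y/n_z = −0.58503.
Unit vector along 310° is (sin 310°, cos 310°) = (-0.7660, 0.6428).
Slope in that direction = a·(-0.7660) + b·(0.6428) = −0.66651.
Apparent dip = arctan|0.66651| = 33.7° (true dip is 34.9°, so apparent ≤ true as expected).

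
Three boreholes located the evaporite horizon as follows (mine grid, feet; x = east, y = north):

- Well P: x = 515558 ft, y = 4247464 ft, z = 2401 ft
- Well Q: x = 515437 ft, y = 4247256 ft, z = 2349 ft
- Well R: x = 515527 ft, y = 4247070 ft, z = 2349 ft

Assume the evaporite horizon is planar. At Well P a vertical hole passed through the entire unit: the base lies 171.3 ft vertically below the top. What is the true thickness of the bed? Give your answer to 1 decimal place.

165.8 ft

Let the plane be z = a·x + b·y + c.
Well Q−Well P: −121a − 208b = −52;  Well R−Well P: −31a − 394b = −52.
Solving gives a = 0.23461, b = 0.11352.
|∇z| = √(a²+b²) = 0.26063, so dip δ = arctan(0.26063) = 14.61°.
True thickness = vertical thickness × cos δ = 171.3 × cos 14.61° = 165.8 ft.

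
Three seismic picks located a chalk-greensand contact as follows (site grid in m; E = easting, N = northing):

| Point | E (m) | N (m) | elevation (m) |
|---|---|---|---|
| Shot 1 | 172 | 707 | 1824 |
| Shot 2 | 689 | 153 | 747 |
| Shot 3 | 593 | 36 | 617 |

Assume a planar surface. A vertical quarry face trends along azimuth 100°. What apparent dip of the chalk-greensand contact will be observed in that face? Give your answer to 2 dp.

Let the plane be z = a·E + b·N + c.
Shot 2−Shot 1: 517a − 554b = −1077;  Shot 3−Shot 1: 421a − 671b = −1207.
Solving gives a = −0.47495, b = 1.50081.
Unit vector along 100° is (sin 100°, cos 100°) = (0.9848, -0.1736).
Slope in that direction = a·(0.9848) + b·(-0.1736) = −0.72835.
Apparent dip = arctan|0.72835| = 36.07° (true dip is 57.6°, so apparent ≤ true as expected).

36.07°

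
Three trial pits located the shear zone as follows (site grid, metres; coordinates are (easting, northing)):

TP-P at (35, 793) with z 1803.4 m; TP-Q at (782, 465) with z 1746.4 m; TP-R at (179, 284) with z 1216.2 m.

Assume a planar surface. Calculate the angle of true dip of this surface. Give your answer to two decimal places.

54.13°

Two edge vectors: TP-P→TP-Q = (747, -328, -57), TP-P→TP-R = (144, -509, -587.2).
Normal n = (TP-P→TP-Q) × (TP-P→TP-R) = (163588.6, 430430.4, -332991).
So ∂z/∂E = −n_x/n_z = 0.49127 and ∂z/∂N = −n_y/n_z = 1.29262.
Gradient magnitude |∇z| = √(a² + b²) = √(0.24135 + 1.67086) = 1.38283.
True dip = arctan(1.38283) = 54.13°, dipping toward SSW (azimuth ≈ 201°).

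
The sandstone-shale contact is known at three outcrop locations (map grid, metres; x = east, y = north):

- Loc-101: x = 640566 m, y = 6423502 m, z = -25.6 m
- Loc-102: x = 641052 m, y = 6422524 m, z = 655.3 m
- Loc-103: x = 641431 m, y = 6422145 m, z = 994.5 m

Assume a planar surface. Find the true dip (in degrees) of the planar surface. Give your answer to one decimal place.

32.5°

Two edge vectors: Loc-101→Loc-102 = (486, -978, 680.9), Loc-101→Loc-103 = (865, -1357, 1020.1).
Normal n = (Loc-101→Loc-102) × (Loc-101→Loc-103) = (-73676.5, 93209.9, 186468).
So ∂z/∂x = −n_x/n_z = 0.39512 and ∂z/∂y = −n_y/n_z = −0.49987.
Gradient magnitude |∇z| = √(a² + b²) = √(0.15612 + 0.24987) = 0.63717.
True dip = arctan(0.63717) = 32.5°, dipping toward NW (azimuth ≈ 322°).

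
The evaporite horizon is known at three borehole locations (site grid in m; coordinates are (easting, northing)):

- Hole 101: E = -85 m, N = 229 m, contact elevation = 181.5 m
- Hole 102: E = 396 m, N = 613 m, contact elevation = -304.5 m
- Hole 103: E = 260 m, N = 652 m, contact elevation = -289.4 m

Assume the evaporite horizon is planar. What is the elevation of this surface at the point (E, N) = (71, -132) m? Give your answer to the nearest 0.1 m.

Two edge vectors: Hole 101→Hole 102 = (481, 384, -486), Hole 101→Hole 103 = (345, 423, -470.9).
Normal n = (Hole 101→Hole 102) × (Hole 101→Hole 103) = (24752.4, 58832.9, 70983).
So ∂z/∂E = −n_x/n_z = −0.34871 and ∂z/∂N = −n_y/n_z = −0.82883.
Intercept c from Hole 101: 181.5 − 29.64 + 189.80 = 341.66.
At (71, -132): z = −24.8 + 109.4 + 341.66 = 426.3 m.

426.3 m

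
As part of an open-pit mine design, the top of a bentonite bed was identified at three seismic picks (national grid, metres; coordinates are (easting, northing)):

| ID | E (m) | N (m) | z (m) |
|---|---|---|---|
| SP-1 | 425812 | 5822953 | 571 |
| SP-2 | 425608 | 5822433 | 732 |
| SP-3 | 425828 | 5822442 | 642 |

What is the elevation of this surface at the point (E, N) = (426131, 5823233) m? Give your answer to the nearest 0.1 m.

Let the plane be z = a·E + b·N + c.
SP-2−SP-1: −204a − 520b = 161;  SP-3−SP-1: 16a − 511b = 71.
Solving gives a = −0.402890800, b = −0.151558225.
Then c = 571 − a·425812 − b·5822953 = 1054643.16.
At (426131, 5823233): z = −171684.3 − 882558.9 + 1054643.16 = 400.0 m.

400.0 m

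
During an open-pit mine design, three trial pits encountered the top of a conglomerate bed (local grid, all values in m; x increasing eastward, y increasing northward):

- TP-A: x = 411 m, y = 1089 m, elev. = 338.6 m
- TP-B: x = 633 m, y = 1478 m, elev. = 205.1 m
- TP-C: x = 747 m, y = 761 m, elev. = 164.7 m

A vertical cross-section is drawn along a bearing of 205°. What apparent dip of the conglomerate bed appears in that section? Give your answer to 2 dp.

14.53°

Two edge vectors: TP-A→TP-B = (222, 389, -133.5), TP-A→TP-C = (336, -328, -173.9).
Normal n = (TP-A→TP-B) × (TP-A→TP-C) = (-111435.1, -6250.2, -203520).
So ∂z/∂x = −n_x/n_z = −0.54754 and ∂z/∂y = −n_y/n_z = −0.03071.
Unit vector along 205° is (sin 205°, cos 205°) = (-0.4226, -0.9063).
Slope in that direction = a·(-0.4226) + b·(-0.9063) = 0.25923.
Apparent dip = arctan|0.25923| = 14.53° (true dip is 28.7°, so apparent ≤ true as expected).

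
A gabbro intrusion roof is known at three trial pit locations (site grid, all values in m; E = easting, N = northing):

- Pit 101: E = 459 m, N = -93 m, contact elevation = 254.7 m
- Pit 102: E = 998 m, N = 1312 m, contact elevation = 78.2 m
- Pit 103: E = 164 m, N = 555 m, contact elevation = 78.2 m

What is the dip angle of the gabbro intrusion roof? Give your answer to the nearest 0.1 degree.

Let the plane be z = a·E + b·N + c.
Pit 102−Pit 101: 539a + 1405b = −176.5;  Pit 103−Pit 101: −295a + 648b = −176.5.
Solving gives a = 0.17494, b = −0.19274.
Gradient magnitude |∇z| = √(a² + b²) = √(0.03060 + 0.03715) = 0.26029.
True dip = arctan(0.26029) = 14.6°, dipping toward NW (azimuth ≈ 318°).

14.6°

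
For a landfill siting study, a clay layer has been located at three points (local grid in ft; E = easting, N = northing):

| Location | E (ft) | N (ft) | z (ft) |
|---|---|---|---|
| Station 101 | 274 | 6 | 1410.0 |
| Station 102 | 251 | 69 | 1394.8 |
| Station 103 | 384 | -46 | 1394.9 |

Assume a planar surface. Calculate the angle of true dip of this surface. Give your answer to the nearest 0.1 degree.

Let the plane be z = a·E + b·N + c.
Station 102−Station 101: −23a + 63b = −15.2;  Station 103−Station 101: 110a − 52b = −15.1.
Solving gives a = −0.30375, b = −0.35216.
Gradient magnitude |∇z| = √(a² + b²) = √(0.09226 + 0.12402) = 0.46506.
True dip = arctan(0.46506) = 24.9°, dipping toward NE (azimuth ≈ 041°).

24.9°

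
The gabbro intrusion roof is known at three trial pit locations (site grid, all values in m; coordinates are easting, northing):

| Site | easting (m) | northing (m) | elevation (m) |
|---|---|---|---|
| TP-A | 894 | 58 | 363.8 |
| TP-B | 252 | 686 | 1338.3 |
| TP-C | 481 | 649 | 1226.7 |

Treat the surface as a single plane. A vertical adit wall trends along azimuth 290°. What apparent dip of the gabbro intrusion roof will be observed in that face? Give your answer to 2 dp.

34.91°

Two edge vectors: TP-A→TP-B = (-642, 628, 974.5), TP-A→TP-C = (-413, 591, 862.9).
Normal n = (TP-A→TP-B) × (TP-A→TP-C) = (-34028.3, 151513.3, -120058).
So ∂z/∂easting = −n_x/n_z = −0.28343 and ∂z/∂northing = −n_y/n_z = 1.26200.
Unit vector along 290° is (sin 290°, cos 290°) = (-0.9397, 0.3420).
Slope in that direction = a·(-0.9397) + b·(0.3420) = 0.69797.
Apparent dip = arctan|0.69797| = 34.91° (true dip is 52.3°, so apparent ≤ true as expected).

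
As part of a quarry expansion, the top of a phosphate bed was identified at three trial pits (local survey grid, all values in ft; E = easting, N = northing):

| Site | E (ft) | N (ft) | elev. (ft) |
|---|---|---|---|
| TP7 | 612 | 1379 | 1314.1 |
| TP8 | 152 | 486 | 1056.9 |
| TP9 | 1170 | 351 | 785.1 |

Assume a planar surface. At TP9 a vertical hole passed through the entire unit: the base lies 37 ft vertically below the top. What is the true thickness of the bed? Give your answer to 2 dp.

Let the plane be z = a·E + b·N + c.
TP8−TP7: −460a − 893b = −257.2;  TP9−TP7: 558a − 1028b = −529.
Solving gives a = −0.21417, b = 0.39834.
|∇z| = √(a²+b²) = 0.45226, so dip δ = arctan(0.45226) = 24.34°.
True thickness = vertical thickness × cos δ = 37 × cos 24.34° = 33.71 ft.

33.71 ft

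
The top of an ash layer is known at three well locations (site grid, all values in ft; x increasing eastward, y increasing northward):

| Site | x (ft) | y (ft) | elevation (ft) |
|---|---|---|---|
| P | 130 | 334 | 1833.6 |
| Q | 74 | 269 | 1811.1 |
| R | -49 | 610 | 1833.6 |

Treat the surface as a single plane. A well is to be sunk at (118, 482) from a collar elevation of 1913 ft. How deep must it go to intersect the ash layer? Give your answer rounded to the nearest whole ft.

60 ft

Let the plane be z = a·x + b·y + c.
Q−P: −56a − 65b = −22.5;  R−P: −179a + 276b = 0.
Solving gives a = 0.22923, b = 0.14867.
Then c = 1833.6 − a·130 − b·334 = 1754.15.
At (118, 482): z_contact = 27.0 + 71.7 + 1754.15 = 1852.9 ft.
Depth below ground = 1913 − 1852.9 = 60 ft.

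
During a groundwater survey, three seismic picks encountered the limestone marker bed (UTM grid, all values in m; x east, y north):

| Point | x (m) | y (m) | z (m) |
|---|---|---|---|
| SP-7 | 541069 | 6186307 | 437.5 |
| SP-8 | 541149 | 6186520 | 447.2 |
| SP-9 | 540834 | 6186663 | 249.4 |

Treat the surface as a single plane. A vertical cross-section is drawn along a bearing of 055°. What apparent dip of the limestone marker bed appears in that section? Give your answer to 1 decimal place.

Two edge vectors: SP-7→SP-8 = (80, 213, 9.7), SP-7→SP-9 = (-235, 356, -188.1).
Normal n = (SP-7→SP-8) × (SP-7→SP-9) = (-43518.5, 12768.5, 78535).
So ∂z/∂x = −n_x/n_z = 0.55413 and ∂z/∂y = −n_y/n_z = −0.16258.
Unit vector along 055° is (sin 55°, cos 55°) = (0.8192, 0.5736).
Slope in that direction = a·(0.8192) + b·(0.5736) = 0.36066.
Apparent dip = arctan|0.36066| = 19.8° (true dip is 30.0°, so apparent ≤ true as expected).

19.8°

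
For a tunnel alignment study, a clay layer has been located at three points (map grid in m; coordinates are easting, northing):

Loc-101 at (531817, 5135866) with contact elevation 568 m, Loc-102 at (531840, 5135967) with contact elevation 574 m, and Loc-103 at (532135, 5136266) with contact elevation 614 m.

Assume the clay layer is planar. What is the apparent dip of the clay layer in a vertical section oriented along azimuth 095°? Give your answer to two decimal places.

5.39°

Two edge vectors: Loc-101→Loc-102 = (23, 101, 6), Loc-101→Loc-103 = (318, 400, 46).
Normal n = (Loc-101→Loc-102) × (Loc-101→Loc-103) = (2246, 850, -22918).
So ∂z/∂easting = −n_x/n_z = 0.09800 and ∂z/∂northing = −n_y/n_z = 0.03709.
Unit vector along 095° is (sin 95°, cos 95°) = (0.9962, -0.0872).
Slope in that direction = a·(0.9962) + b·(-0.0872) = 0.09440.
Apparent dip = arctan|0.09440| = 5.39° (true dip is 6.0°, so apparent ≤ true as expected).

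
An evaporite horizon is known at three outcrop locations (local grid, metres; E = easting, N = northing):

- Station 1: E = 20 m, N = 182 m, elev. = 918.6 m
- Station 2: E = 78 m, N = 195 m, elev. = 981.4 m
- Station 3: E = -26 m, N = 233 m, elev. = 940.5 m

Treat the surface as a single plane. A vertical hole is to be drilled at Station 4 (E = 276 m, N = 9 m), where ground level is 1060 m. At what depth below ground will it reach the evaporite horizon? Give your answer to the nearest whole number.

Let the plane be z = a·E + b·N + c.
Station 2−Station 1: 58a + 13b = 62.8;  Station 3−Station 1: −46a + 51b = 21.9.
Solving gives a = 0.82061, b = 1.16957.
Then c = 918.6 − a·20 − b·182 = 689.33.
At (276, 9): z_contact = 226.5 + 10.5 + 689.33 = 926.3 m.
Depth below ground = 1060 − 926.3 = 134 m.

134 m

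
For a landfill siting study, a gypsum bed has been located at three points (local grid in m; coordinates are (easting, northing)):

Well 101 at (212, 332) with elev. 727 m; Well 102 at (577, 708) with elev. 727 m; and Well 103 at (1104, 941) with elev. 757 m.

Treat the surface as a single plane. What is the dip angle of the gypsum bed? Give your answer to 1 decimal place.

Let the plane be z = a·E + b·N + c.
Well 102−Well 101: 365a + 376b = 0;  Well 103−Well 101: 892a + 609b = 30.
Solving gives a = 0.09973, b = −0.09681.
Gradient magnitude |∇z| = √(a² + b²) = √(0.00995 + 0.00937) = 0.13899.
True dip = arctan(0.13899) = 7.9°, dipping toward NW (azimuth ≈ 314°).

7.9°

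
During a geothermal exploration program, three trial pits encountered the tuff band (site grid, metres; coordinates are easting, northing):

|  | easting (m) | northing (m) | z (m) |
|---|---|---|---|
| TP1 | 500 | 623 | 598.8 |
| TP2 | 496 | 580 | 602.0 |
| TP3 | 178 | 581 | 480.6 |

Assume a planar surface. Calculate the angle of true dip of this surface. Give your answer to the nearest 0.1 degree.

Let the plane be z = a·easting + b·northing + c.
TP2−TP1: −4a − 43b = 3.2;  TP3−TP1: −322a − 42b = −118.2.
Solving gives a = 0.38142, b = −0.10990.
Gradient magnitude |∇z| = √(a² + b²) = √(0.14548 + 0.01208) = 0.39693.
True dip = arctan(0.39693) = 21.6°, dipping toward WNW (azimuth ≈ 286°).

21.6°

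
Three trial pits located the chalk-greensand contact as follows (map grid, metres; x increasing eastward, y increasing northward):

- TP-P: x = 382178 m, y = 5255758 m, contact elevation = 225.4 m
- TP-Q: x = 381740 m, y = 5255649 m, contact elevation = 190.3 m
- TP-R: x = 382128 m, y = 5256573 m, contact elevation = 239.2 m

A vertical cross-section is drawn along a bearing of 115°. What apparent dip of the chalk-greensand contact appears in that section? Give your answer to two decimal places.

Two edge vectors: TP-P→TP-Q = (-438, -109, -35.1), TP-P→TP-R = (-50, 815, 13.8).
Normal n = (TP-P→TP-Q) × (TP-P→TP-R) = (27102.3, 7799.4, -362420).
So ∂z/∂x = −n_x/n_z = 0.07478 and ∂z/∂y = −n_y/n_z = 0.02152.
Unit vector along 115° is (sin 115°, cos 115°) = (0.9063, -0.4226).
Slope in that direction = a·(0.9063) + b·(-0.4226) = 0.05868.
Apparent dip = arctan|0.05868| = 3.36° (true dip is 4.4°, so apparent ≤ true as expected).

3.36°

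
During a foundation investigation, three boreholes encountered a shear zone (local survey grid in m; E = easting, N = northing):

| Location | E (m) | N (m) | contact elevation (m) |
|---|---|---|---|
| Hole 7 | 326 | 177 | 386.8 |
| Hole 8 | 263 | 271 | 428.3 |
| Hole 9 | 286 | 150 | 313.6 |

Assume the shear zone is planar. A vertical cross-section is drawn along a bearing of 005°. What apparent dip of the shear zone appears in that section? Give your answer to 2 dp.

Two edge vectors: Hole 7→Hole 8 = (-63, 94, 41.5), Hole 7→Hole 9 = (-40, -27, -73.2).
Normal n = (Hole 7→Hole 8) × (Hole 7→Hole 9) = (-5760.3, -6271.6, 5461).
So ∂z/∂E = −n_x/n_z = 1.05481 and ∂z/∂N = −n_y/n_z = 1.14843.
Unit vector along 005° is (sin 5°, cos 5°) = (0.0872, 0.9962).
Slope in that direction = a·(0.0872) + b·(0.9962) = 1.23600.
Apparent dip = arctan|1.23600| = 51.02° (true dip is 57.3°, so apparent ≤ true as expected).

51.02°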